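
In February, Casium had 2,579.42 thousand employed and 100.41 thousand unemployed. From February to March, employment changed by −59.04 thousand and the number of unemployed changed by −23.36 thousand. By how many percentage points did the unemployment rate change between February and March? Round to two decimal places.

The unemployment rate changed by −0.78 percentage points.

February: labor force = 2,579.42 + 100.41 = 2,679.83; u = 100.41/2,679.83 = 3.75%.
March: labor force = 2,520.38 + 77.05 = 2,597.43; u = 77.05/2,597.43 = 2.97%.
Change = 2.97% − 3.75% = −0.78 pp.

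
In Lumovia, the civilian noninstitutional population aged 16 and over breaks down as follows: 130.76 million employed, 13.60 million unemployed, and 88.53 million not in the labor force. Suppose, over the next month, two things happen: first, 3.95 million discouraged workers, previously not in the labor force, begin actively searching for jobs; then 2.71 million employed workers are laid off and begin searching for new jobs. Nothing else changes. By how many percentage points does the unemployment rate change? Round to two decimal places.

The unemployment rate changes by +4.24 percentage points.

Initially, labor force = 130.76 + 13.60 = 144.36 million, so u = 13.60/144.36 = 9.42%.
After the first change, unemployed and labor force both rise by 3.95 → E = 130.76, U = 17.55, labor force = 148.31 million.
After the second change, employed falls and unemployed rises by 2.71; labor force unchanged → E = 128.05, U = 20.26, labor force = 148.31 million.
New unemployment rate = 20.26 / 148.31 = 13.66%.
Change = 13.66% − 9.42% = +4.24 percentage points.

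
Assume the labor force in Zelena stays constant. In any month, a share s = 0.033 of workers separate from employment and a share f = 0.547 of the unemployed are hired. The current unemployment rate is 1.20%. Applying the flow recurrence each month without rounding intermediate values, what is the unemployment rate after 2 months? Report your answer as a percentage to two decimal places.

Unemployment rate after two months ≈ 4.90%.

With a fixed labor force, u_{t+1} = u_t + s·(1−u_t) − f·u_t = u_t·(1−s−f) + s.
Here 1−s−f = 0.420 and s = 0.033.
u_1 = 0.012000 × 0.420 + 0.033 = 0.038040.
u_2 = 0.038040 × 0.420 + 0.033 = 0.048977.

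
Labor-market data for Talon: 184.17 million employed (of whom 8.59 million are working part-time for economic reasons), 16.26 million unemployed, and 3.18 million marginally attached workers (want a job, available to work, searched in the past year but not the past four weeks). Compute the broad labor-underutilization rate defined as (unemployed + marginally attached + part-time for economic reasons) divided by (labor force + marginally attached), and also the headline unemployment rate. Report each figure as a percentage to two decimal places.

Broad underutilization rate ≈ 13.77%; headline unemployment rate ≈ 8.11%.

Labor force = 184.17 + 16.26 = 200.43 million.
Numerator = 16.26 + 3.18 + 8.59 = 28.03 million.
Denominator = 200.43 + 3.18 = 203.61 million.
Broad rate = 28.03 / 203.61 = 13.77%.
Headline unemployment rate = 16.26 / 200.43 = 8.11%.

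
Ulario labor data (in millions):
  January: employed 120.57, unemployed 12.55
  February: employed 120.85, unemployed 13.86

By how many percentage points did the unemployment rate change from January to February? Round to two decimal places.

The unemployment rate changed by +0.86 percentage points.

January: labor force = 120.57 + 12.55 = 133.12; u = 12.55/133.12 = 9.43%.
February: labor force = 120.85 + 13.86 = 134.71; u = 13.86/134.71 = 10.29%.
Change = 10.29% − 9.43% = +0.86 pp.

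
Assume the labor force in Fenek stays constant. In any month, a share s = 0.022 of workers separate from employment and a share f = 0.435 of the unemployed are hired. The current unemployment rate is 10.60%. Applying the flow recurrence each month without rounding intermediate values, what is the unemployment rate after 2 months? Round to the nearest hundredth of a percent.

Unemployment rate after two months ≈ 6.52%.

With a fixed labor force, u_{t+1} = u_t + s·(1−u_t) − f·u_t = u_t·(1−s−f) + s.
Here 1−s−f = 0.543 and s = 0.022.
u_1 = 0.106000 × 0.543 + 0.022 = 0.079558.
u_2 = 0.079558 × 0.543 + 0.022 = 0.065200.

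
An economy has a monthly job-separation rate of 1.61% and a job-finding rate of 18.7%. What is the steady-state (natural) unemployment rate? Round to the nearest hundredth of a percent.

Steady-state unemployment rate ≈ 7.93%.

At steady state the flows balance: s·E = f·U, so U/(E+U) = s/(s+f).
u* = 1.61 / (1.61 + 18.7) = 1.61 / 20.31 = 7.93%.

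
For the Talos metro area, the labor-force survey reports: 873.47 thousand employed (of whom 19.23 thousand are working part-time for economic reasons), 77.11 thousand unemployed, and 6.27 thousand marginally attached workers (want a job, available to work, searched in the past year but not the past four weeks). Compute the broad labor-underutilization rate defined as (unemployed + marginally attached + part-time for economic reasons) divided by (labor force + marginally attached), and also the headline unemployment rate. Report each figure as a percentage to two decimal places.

Labor force = 873.47 + 77.11 = 950.58 thousand.
Numerator = 77.11 + 6.27 + 19.23 = 102.61 thousand.
Denominator = 950.58 + 6.27 = 956.85 thousand.
Broad rate = 102.61 / 956.85 = 10.72%.
Headline unemployment rate = 77.11 / 950.58 = 8.11%.

Broad underutilization rate ≈ 10.72%; headline unemployment rate ≈ 8.11%.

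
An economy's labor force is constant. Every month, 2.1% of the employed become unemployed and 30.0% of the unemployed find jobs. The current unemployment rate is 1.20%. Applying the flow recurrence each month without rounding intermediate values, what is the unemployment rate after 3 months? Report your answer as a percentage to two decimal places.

Unemployment rate after three months ≈ 4.87%.

With a fixed labor force, u_{t+1} = u_t + s·(1−u_t) − f·u_t = u_t·(1−s−f) + s.
Here 1−s−f = 0.679 and s = 0.021.
u_1 = 0.012000 × 0.679 + 0.021 = 0.029148.
u_2 = 0.029148 × 0.679 + 0.021 = 0.040791.
u_3 = 0.040791 × 0.679 + 0.021 = 0.048697.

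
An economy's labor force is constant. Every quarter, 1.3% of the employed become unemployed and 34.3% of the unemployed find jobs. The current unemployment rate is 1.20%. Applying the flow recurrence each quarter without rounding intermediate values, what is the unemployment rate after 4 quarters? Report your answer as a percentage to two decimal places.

Unemployment rate after four quarters ≈ 3.23%.

With a fixed labor force, u_{t+1} = u_t + s·(1−u_t) − f·u_t = u_t·(1−s−f) + s.
Here 1−s−f = 0.644 and s = 0.013.
u_1 = 0.012000 × 0.644 + 0.013 = 0.020728.
u_2 = 0.020728 × 0.644 + 0.013 = 0.026349.
u_3 = 0.026349 × 0.644 + 0.013 = 0.029969.
u_4 = 0.029969 × 0.644 + 0.013 = 0.032300.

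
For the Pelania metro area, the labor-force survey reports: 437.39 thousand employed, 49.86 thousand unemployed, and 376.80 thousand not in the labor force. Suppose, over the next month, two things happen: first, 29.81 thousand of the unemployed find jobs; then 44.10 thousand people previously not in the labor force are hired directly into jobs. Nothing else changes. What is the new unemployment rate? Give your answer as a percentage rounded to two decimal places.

Initially, labor force = 437.39 + 49.86 = 487.25 thousand, so u = 49.86/487.25 = 10.23%.
After the first change, unemployed falls and employed rises by 29.81; labor force unchanged → E = 467.20, U = 20.05, labor force = 487.25 thousand.
After the second change, employed and labor force both rise by 44.10; unemployed unchanged → E = 511.30, U = 20.05, labor force = 531.35 thousand.
New unemployment rate = 20.05 / 531.35 = 3.77%.

New unemployment rate ≈ 3.77%.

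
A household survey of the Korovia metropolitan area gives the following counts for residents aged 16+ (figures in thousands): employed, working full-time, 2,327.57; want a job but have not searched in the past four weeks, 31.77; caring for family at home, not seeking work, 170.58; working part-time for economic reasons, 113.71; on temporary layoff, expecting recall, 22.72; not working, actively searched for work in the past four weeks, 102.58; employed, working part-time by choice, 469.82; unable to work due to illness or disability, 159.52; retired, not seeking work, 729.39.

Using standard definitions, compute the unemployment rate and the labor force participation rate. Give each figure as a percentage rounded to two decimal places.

Unemployment rate ≈ 4.13%; labor force participation rate ≈ 73.56%.

Employed = 2,327.57 + 113.71 + 469.82 = 2,911.10 thousand (anyone who worked, including part-time for economic reasons, counts as employed).
Unemployed = 22.72 + 102.58 = 125.30 thousand (jobless and actively searching, or on temporary layoff).
Labor force = 2,911.10 + 125.30 = 3,036.40 thousand.
Not in labor force = 31.77 + 170.58 + 159.52 + 729.39 = 1,091.26 thousand (those not working and not actively searching are outside the labor force — including those who want a job but have given up searching).
Civilian working-age population = 3,036.40 + 1,091.26 = 4,127.66 thousand.
Unemployment rate = 125.30 / 3,036.40 = 4.13%.
Labor force participation rate = 3,036.40 / 4,127.66 = 73.56%.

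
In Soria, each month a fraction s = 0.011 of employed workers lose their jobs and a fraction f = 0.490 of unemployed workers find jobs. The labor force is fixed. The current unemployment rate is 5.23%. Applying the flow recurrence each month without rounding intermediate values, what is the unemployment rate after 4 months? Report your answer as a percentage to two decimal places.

Unemployment rate after four months ≈ 2.38%.

With a fixed labor force, u_{t+1} = u_t + s·(1−u_t) − f·u_t = u_t·(1−s−f) + s.
Here 1−s−f = 0.499 and s = 0.011.
u_1 = 0.052300 × 0.499 + 0.011 = 0.037098.
u_2 = 0.037098 × 0.499 + 0.011 = 0.029512.
u_3 = 0.029512 × 0.499 + 0.011 = 0.025726.
u_4 = 0.025726 × 0.499 + 0.011 = 0.023837.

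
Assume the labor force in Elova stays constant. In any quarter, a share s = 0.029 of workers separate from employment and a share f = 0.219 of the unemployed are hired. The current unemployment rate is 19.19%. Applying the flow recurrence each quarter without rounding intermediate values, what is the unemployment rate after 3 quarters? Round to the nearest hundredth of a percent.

With a fixed labor force, u_{t+1} = u_t + s·(1−u_t) − f·u_t = u_t·(1−s−f) + s.
Here 1−s−f = 0.752 and s = 0.029.
u_1 = 0.191900 × 0.752 + 0.029 = 0.173309.
u_2 = 0.173309 × 0.752 + 0.029 = 0.159328.
u_3 = 0.159328 × 0.752 + 0.029 = 0.148815.

Unemployment rate after three quarters ≈ 14.88%.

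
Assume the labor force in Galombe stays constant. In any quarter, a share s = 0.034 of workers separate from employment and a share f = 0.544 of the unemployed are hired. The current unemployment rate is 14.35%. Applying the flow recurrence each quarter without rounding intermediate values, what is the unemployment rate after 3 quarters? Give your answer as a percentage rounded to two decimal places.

With a fixed labor force, u_{t+1} = u_t + s·(1−u_t) − f·u_t = u_t·(1−s−f) + s.
Here 1−s−f = 0.422 and s = 0.034.
u_1 = 0.143500 × 0.422 + 0.034 = 0.094557.
u_2 = 0.094557 × 0.422 + 0.034 = 0.073903.
u_3 = 0.073903 × 0.422 + 0.034 = 0.065187.

Unemployment rate after three quarters ≈ 6.52%.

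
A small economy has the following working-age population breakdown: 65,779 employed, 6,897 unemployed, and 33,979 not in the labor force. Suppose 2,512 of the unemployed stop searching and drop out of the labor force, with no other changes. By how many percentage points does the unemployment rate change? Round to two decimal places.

The unemployment rate changes by −3.24 percentage points.

Initially, labor force = 65,779 + 6,897 = 72,676, so u = 6,897/72,676 = 9.49%.
After the change, unemployed and labor force both fall by 2,512 → E = 65,779, U = 4,385, labor force = 70,164.
New unemployment rate = 4,385 / 70,164 = 6.25%.
Change = 6.25% − 9.49% = −3.24 percentage points.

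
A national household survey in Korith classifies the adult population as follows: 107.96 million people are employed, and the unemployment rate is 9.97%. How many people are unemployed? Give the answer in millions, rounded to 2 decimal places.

About 11.96 million are unemployed.

Let U be the number unemployed. The labor force is E + U, and U/(E+U) = 0.0997.
So U = 0.0997 × 107.96 / (1 − 0.0997) = 10.7636 / 0.9003 ≈ 11.96 million.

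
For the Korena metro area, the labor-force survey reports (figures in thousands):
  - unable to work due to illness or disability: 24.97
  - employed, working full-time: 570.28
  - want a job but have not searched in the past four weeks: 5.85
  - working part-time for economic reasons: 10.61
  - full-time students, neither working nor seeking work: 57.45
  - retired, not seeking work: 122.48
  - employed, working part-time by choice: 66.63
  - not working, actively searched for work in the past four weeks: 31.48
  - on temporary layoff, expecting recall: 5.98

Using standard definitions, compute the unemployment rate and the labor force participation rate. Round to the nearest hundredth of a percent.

Unemployment rate ≈ 5.47%; labor force participation rate ≈ 76.47%.

Employed = 570.28 + 10.61 + 66.63 = 647.52 thousand (anyone who worked, including part-time for economic reasons, counts as employed).
Unemployed = 31.48 + 5.98 = 37.46 thousand (jobless and actively searching, or on temporary layoff).
Labor force = 647.52 + 37.46 = 684.98 thousand.
Not in labor force = 24.97 + 5.85 + 57.45 + 122.48 = 210.75 thousand (those not working and not actively searching are outside the labor force — including those who want a job but have given up searching).
Civilian working-age population = 684.98 + 210.75 = 895.73 thousand.
Unemployment rate = 37.46 / 684.98 = 5.47%.
Labor force participation rate = 684.98 / 895.73 = 76.47%.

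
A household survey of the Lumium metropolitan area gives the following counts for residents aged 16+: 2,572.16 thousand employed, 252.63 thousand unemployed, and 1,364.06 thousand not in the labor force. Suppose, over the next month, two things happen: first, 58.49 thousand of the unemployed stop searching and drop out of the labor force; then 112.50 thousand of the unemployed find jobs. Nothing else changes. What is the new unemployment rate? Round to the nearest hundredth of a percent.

New unemployment rate ≈ 2.95%.

Initially, labor force = 2,572.16 + 252.63 = 2,824.79 thousand, so u = 252.63/2,824.79 = 8.94%.
After the first change, unemployed and labor force both fall by 58.49 → E = 2,572.16, U = 194.14, labor force = 2,766.30 thousand.
After the second change, unemployed falls and employed rises by 112.50; labor force unchanged → E = 2,684.66, U = 81.64, labor force = 2,766.30 thousand.
New unemployment rate = 81.64 / 2,766.30 = 2.95%.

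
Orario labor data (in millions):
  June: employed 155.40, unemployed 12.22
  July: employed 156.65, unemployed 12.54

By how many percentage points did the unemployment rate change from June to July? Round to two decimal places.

June: labor force = 155.40 + 12.22 = 167.62; u = 12.22/167.62 = 7.29%.
July: labor force = 156.65 + 12.54 = 169.19; u = 12.54/169.19 = 7.41%.
Change = 7.41% − 7.29% = +0.12 pp.

The unemployment rate changed by +0.12 percentage points.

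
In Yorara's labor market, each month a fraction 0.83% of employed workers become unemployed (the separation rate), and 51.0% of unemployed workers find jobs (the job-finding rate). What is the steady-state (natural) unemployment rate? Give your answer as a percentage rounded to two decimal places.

Steady-state unemployment rate ≈ 1.60%.

At steady state the flows balance: s·E = f·U, so U/(E+U) = s/(s+f).
u* = 0.83 / (0.83 + 51.0) = 0.83 / 51.83 = 1.60%.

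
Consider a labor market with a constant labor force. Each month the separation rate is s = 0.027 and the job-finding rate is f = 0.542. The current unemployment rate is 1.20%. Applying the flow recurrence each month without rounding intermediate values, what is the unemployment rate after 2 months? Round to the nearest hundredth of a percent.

Unemployment rate after two months ≈ 4.09%.

With a fixed labor force, u_{t+1} = u_t + s·(1−u_t) − f·u_t = u_t·(1−s−f) + s.
Here 1−s−f = 0.431 and s = 0.027.
u_1 = 0.012000 × 0.431 + 0.027 = 0.032172.
u_2 = 0.032172 × 0.431 + 0.027 = 0.040866.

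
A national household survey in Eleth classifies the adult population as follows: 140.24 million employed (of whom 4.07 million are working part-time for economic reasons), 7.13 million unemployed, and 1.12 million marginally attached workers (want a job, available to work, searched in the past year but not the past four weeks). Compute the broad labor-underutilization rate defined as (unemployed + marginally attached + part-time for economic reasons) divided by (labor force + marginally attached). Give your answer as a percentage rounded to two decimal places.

Labor force = 140.24 + 7.13 = 147.37 million.
Numerator = 7.13 + 1.12 + 4.07 = 12.32 million.
Denominator = 147.37 + 1.12 = 148.49 million.
Broad rate = 12.32 / 148.49 = 8.30%.

Broad underutilization rate ≈ 8.30%.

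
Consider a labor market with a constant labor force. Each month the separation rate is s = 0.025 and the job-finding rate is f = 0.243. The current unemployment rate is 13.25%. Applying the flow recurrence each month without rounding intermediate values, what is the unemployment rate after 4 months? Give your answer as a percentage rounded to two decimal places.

Unemployment rate after four months ≈ 10.45%.

With a fixed labor force, u_{t+1} = u_t + s·(1−u_t) − f·u_t = u_t·(1−s−f) + s.
Here 1−s−f = 0.732 and s = 0.025.
u_1 = 0.132500 × 0.732 + 0.025 = 0.121990.
u_2 = 0.121990 × 0.732 + 0.025 = 0.114297.
u_3 = 0.114297 × 0.732 + 0.025 = 0.108665.
u_4 = 0.108665 × 0.732 + 0.025 = 0.104543.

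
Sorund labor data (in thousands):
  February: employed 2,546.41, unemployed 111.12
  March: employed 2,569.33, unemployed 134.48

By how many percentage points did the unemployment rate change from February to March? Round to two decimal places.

February: labor force = 2,546.41 + 111.12 = 2,657.53; u = 111.12/2,657.53 = 4.18%.
March: labor force = 2,569.33 + 134.48 = 2,703.81; u = 134.48/2,703.81 = 4.97%.
Change = 4.97% − 4.18% = +0.79 pp.

The unemployment rate changed by +0.79 percentage points.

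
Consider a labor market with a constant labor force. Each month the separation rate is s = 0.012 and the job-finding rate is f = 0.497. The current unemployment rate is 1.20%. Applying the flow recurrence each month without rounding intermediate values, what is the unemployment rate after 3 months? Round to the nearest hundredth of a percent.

Unemployment rate after three months ≈ 2.22%.

With a fixed labor force, u_{t+1} = u_t + s·(1−u_t) − f·u_t = u_t·(1−s−f) + s.
Here 1−s−f = 0.491 and s = 0.012.
u_1 = 0.012000 × 0.491 + 0.012 = 0.017892.
u_2 = 0.017892 × 0.491 + 0.012 = 0.020785.
u_3 = 0.020785 × 0.491 + 0.012 = 0.022205.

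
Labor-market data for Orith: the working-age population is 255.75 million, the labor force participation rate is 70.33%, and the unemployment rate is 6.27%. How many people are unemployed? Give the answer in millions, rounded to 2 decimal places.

Labor force = 0.7033 × 255.75 = 179.87 million.
Unemployed = 0.0627 × 179.87 ≈ 11.28 million.

About 11.28 million are unemployed.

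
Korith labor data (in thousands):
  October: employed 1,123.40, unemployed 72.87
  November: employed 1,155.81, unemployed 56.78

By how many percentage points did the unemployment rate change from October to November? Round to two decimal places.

October: labor force = 1,123.40 + 72.87 = 1,196.27; u = 72.87/1,196.27 = 6.09%.
November: labor force = 1,155.81 + 56.78 = 1,212.59; u = 56.78/1,212.59 = 4.68%.
Change = 4.68% − 6.09% = −1.41 pp.

The unemployment rate changed by −1.41 percentage points.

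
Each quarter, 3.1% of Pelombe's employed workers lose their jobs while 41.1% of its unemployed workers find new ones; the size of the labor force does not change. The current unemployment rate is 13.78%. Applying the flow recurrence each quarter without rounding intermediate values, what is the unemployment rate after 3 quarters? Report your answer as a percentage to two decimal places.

Unemployment rate after three quarters ≈ 8.19%.

With a fixed labor force, u_{t+1} = u_t + s·(1−u_t) − f·u_t = u_t·(1−s−f) + s.
Here 1−s−f = 0.558 and s = 0.031.
u_1 = 0.137800 × 0.558 + 0.031 = 0.107892.
u_2 = 0.107892 × 0.558 + 0.031 = 0.091204.
u_3 = 0.091204 × 0.558 + 0.031 = 0.081892.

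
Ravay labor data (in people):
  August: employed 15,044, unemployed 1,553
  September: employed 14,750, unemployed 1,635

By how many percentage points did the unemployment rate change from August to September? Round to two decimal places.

The unemployment rate changed by +0.62 percentage points.

August: labor force = 15,044 + 1,553 = 16,597; u = 1,553/16,597 = 9.36%.
September: labor force = 14,750 + 1,635 = 16,385; u = 1,635/16,385 = 9.98%.
Change = 9.98% − 9.36% = +0.62 pp.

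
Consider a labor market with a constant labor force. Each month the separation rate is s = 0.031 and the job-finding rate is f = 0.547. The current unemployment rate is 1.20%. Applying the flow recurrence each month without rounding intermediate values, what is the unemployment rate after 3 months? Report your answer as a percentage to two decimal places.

Unemployment rate after three months ≈ 5.05%.

With a fixed labor force, u_{t+1} = u_t + s·(1−u_t) − f·u_t = u_t·(1−s−f) + s.
Here 1−s−f = 0.422 and s = 0.031.
u_1 = 0.012000 × 0.422 + 0.031 = 0.036064.
u_2 = 0.036064 × 0.422 + 0.031 = 0.046219.
u_3 = 0.046219 × 0.422 + 0.031 = 0.050504.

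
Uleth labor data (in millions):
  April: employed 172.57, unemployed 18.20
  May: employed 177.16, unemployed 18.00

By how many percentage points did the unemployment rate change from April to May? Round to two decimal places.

The unemployment rate changed by −0.32 percentage points.

April: labor force = 172.57 + 18.20 = 190.77; u = 18.20/190.77 = 9.54%.
May: labor force = 177.16 + 18.00 = 195.16; u = 18.00/195.16 = 9.22%.
Change = 9.22% − 9.54% = −0.32 pp.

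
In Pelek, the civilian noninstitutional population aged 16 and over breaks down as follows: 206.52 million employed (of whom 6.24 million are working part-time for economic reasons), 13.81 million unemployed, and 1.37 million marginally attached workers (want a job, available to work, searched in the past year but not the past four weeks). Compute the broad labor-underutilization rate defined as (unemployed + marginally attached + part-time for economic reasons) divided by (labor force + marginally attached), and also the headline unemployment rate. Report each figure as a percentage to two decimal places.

Labor force = 206.52 + 13.81 = 220.33 million.
Numerator = 13.81 + 1.37 + 6.24 = 21.42 million.
Denominator = 220.33 + 1.37 = 221.70 million.
Broad rate = 21.42 / 221.70 = 9.66%.
Headline unemployment rate = 13.81 / 220.33 = 6.27%.

Broad underutilization rate ≈ 9.66%; headline unemployment rate ≈ 6.27%.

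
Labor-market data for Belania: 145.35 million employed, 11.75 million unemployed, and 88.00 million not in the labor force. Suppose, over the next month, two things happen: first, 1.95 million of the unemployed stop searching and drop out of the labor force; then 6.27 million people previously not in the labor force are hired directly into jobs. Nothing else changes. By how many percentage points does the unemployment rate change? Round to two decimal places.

The unemployment rate changes by −1.41 percentage points.

Initially, labor force = 145.35 + 11.75 = 157.10 million, so u = 11.75/157.10 = 7.48%.
After the first change, unemployed and labor force both fall by 1.95 → E = 145.35, U = 9.80, labor force = 155.15 million.
After the second change, employed and labor force both rise by 6.27; unemployed unchanged → E = 151.62, U = 9.80, labor force = 161.42 million.
New unemployment rate = 9.80 / 161.42 = 6.07%.
Change = 6.07% − 7.48% = −1.41 percentage points.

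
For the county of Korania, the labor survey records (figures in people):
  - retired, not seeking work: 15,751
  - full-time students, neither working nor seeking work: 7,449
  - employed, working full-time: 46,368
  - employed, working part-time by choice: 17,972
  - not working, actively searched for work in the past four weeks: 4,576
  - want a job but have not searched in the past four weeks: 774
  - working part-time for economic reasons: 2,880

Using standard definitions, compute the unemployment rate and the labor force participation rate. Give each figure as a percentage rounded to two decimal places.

Employed = 46,368 + 17,972 + 2,880 = 67,220 (anyone who worked, including part-time for economic reasons, counts as employed).
Unemployed = 4,576.
Labor force = 67,220 + 4,576 = 71,796.
Not in labor force = 15,751 + 7,449 + 774 = 23,974 (those not working and not actively searching are outside the labor force — including those who want a job but have given up searching).
Civilian working-age population = 71,796 + 23,974 = 95,770.
Unemployment rate = 4,576 / 71,796 = 6.37%.
Labor force participation rate = 71,796 / 95,770 = 74.97%.

Unemployment rate ≈ 6.37%; labor force participation rate ≈ 74.97%.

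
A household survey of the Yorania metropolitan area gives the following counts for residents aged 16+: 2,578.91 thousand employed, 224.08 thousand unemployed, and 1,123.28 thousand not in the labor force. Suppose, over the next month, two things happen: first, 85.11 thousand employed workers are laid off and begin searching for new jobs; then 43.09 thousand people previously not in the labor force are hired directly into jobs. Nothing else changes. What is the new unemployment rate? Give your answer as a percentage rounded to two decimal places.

Initially, labor force = 2,578.91 + 224.08 = 2,802.99 thousand, so u = 224.08/2,802.99 = 7.99%.
After the first change, employed falls and unemployed rises by 85.11; labor force unchanged → E = 2,493.80, U = 309.19, labor force = 2,802.99 thousand.
After the second change, employed and labor force both rise by 43.09; unemployed unchanged → E = 2,536.89, U = 309.19, labor force = 2,846.08 thousand.
New unemployment rate = 309.19 / 2,846.08 = 10.86%.

New unemployment rate ≈ 10.86%.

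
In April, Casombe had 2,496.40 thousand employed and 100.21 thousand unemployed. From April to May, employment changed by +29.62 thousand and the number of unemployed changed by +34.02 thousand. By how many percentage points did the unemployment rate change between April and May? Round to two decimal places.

The unemployment rate changed by +1.19 percentage points.

April: labor force = 2,496.40 + 100.21 = 2,596.61; u = 100.21/2,596.61 = 3.86%.
May: labor force = 2,526.02 + 134.23 = 2,660.25; u = 134.23/2,660.25 = 5.05%.
Change = 5.05% − 3.86% = +1.19 pp.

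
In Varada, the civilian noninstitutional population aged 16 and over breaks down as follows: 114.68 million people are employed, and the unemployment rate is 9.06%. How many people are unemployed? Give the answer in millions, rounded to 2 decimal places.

Let U be the number unemployed. The labor force is E + U, and U/(E+U) = 0.0906.
So U = 0.0906 × 114.68 / (1 − 0.0906) = 10.3900 / 0.9094 ≈ 11.43 million.

About 11.43 million are unemployed.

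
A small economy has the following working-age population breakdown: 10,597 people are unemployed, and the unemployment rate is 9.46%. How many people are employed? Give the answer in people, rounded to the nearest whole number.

Labor force = U / u = 10,597 / 0.0946 ≈ 112,019.
Employed = labor force − unemployed = 112,019 − 10,597 = 101,422.

About 101,422 are employed.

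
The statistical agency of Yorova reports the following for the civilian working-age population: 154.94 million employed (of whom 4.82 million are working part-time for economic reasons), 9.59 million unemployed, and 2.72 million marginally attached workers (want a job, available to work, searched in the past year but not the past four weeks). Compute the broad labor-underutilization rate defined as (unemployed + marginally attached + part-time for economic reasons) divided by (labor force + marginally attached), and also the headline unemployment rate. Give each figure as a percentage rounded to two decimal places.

Broad underutilization rate ≈ 10.24%; headline unemployment rate ≈ 5.83%.

Labor force = 154.94 + 9.59 = 164.53 million.
Numerator = 9.59 + 2.72 + 4.82 = 17.13 million.
Denominator = 164.53 + 2.72 = 167.25 million.
Broad rate = 17.13 / 167.25 = 10.24%.
Headline unemployment rate = 9.59 / 164.53 = 5.83%.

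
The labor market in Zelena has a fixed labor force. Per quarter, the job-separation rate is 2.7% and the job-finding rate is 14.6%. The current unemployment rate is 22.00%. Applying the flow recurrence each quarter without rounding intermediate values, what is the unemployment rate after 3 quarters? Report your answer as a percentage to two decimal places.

Unemployment rate after three quarters ≈ 19.22%.

With a fixed labor force, u_{t+1} = u_t + s·(1−u_t) − f·u_t = u_t·(1−s−f) + s.
Here 1−s−f = 0.827 and s = 0.027.
u_1 = 0.220000 × 0.827 + 0.027 = 0.208940.
u_2 = 0.208940 × 0.827 + 0.027 = 0.199793.
u_3 = 0.199793 × 0.827 + 0.027 = 0.192229.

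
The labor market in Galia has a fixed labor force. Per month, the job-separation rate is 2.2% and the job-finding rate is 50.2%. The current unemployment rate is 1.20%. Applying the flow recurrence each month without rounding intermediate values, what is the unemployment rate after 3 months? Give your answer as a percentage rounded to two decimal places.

With a fixed labor force, u_{t+1} = u_t + s·(1−u_t) − f·u_t = u_t·(1−s−f) + s.
Here 1−s−f = 0.476 and s = 0.022.
u_1 = 0.012000 × 0.476 + 0.022 = 0.027712.
u_2 = 0.027712 × 0.476 + 0.022 = 0.035191.
u_3 = 0.035191 × 0.476 + 0.022 = 0.038751.

Unemployment rate after three months ≈ 3.88%.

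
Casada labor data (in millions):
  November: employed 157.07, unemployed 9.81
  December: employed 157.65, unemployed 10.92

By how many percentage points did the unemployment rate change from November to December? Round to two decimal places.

November: labor force = 157.07 + 9.81 = 166.88; u = 9.81/166.88 = 5.88%.
December: labor force = 157.65 + 10.92 = 168.57; u = 10.92/168.57 = 6.48%.
Change = 6.48% − 5.88% = +0.60 pp.

The unemployment rate changed by +0.60 percentage points.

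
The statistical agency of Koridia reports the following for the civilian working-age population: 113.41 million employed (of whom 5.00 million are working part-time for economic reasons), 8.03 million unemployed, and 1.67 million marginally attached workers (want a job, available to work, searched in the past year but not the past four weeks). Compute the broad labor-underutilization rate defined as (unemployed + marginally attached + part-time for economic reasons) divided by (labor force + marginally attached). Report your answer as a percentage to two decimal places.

Labor force = 113.41 + 8.03 = 121.44 million.
Numerator = 8.03 + 1.67 + 5.00 = 14.70 million.
Denominator = 121.44 + 1.67 = 123.11 million.
Broad rate = 14.70 / 123.11 = 11.94%.

Broad underutilization rate ≈ 11.94%.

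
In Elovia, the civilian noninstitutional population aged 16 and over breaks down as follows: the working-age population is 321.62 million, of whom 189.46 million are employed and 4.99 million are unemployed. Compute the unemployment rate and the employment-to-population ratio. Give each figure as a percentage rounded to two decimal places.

Labor force = employed + unemployed = 189.46 + 4.99 = 194.45 million.
Unemployment rate = 4.99 / 194.45 = 2.57%.
Employment-population ratio = 189.46 / 321.62 = 58.91%.

Unemployment rate ≈ 2.57%; employment-population ratio ≈ 58.91%.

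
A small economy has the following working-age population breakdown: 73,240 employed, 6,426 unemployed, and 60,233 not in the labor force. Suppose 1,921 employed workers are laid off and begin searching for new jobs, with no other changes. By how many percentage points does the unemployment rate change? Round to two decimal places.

The unemployment rate changes by +2.41 percentage points.

Initially, labor force = 73,240 + 6,426 = 79,666, so u = 6,426/79,666 = 8.07%.
After the change, employed falls and unemployed rises by 1,921; labor force unchanged → E = 71,319, U = 8,347, labor force = 79,666.
New unemployment rate = 8,347 / 79,666 = 10.48%.
Change = 10.48% − 8.07% = +2.41 percentage points.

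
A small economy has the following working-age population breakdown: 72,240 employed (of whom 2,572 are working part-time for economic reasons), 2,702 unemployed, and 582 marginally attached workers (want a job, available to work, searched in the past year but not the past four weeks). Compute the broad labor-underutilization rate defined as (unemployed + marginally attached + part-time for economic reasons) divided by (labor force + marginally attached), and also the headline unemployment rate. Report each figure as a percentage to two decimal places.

Labor force = 72,240 + 2,702 = 74,942.
Numerator = 2,702 + 582 + 2,572 = 5,856.
Denominator = 74,942 + 582 = 75,524.
Broad rate = 5,856 / 75,524 = 7.75%.
Headline unemployment rate = 2,702 / 74,942 = 3.61%.

Broad underutilization rate ≈ 7.75%; headline unemployment rate ≈ 3.61%.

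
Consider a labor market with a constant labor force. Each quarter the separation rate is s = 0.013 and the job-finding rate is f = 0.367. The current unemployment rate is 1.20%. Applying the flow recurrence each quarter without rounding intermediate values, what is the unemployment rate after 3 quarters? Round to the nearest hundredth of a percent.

Unemployment rate after three quarters ≈ 2.89%.

With a fixed labor force, u_{t+1} = u_t + s·(1−u_t) − f·u_t = u_t·(1−s−f) + s.
Here 1−s−f = 0.620 and s = 0.013.
u_1 = 0.012000 × 0.620 + 0.013 = 0.020440.
u_2 = 0.020440 × 0.620 + 0.013 = 0.025673.
u_3 = 0.025673 × 0.620 + 0.013 = 0.028917.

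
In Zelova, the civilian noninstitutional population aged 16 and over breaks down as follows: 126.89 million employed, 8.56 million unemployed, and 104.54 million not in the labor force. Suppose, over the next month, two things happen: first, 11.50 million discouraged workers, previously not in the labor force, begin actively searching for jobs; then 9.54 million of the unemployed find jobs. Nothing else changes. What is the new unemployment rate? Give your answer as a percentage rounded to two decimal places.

Initially, labor force = 126.89 + 8.56 = 135.45 million, so u = 8.56/135.45 = 6.32%.
After the first change, unemployed and labor force both rise by 11.50 → E = 126.89, U = 20.06, labor force = 146.95 million.
After the second change, unemployed falls and employed rises by 9.54; labor force unchanged → E = 136.43, U = 10.52, labor force = 146.95 million.
New unemployment rate = 10.52 / 146.95 = 7.16%.

New unemployment rate ≈ 7.16%.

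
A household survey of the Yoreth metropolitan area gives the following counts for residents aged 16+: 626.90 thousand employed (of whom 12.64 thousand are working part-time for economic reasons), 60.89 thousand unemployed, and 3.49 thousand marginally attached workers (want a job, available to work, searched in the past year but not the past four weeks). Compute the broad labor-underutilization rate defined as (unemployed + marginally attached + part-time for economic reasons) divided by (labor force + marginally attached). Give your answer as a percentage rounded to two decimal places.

Broad underutilization rate ≈ 11.14%.

Labor force = 626.90 + 60.89 = 687.79 thousand.
Numerator = 60.89 + 3.49 + 12.64 = 77.02 thousand.
Denominator = 687.79 + 3.49 = 691.28 thousand.
Broad rate = 77.02 / 691.28 = 11.14%.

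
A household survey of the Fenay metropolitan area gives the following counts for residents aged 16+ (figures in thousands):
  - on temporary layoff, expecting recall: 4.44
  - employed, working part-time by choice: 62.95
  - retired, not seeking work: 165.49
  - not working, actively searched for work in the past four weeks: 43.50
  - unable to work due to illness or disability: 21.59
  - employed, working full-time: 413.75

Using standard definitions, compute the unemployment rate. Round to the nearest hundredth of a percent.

Unemployment rate ≈ 9.14%.

Employed = 62.95 + 413.75 = 476.70 thousand.
Unemployed = 4.44 + 43.50 = 47.94 thousand (jobless and actively searching, or on temporary layoff).
Labor force = 476.70 + 47.94 = 524.64 thousand.
Unemployment rate = 47.94 / 524.64 = 9.14%.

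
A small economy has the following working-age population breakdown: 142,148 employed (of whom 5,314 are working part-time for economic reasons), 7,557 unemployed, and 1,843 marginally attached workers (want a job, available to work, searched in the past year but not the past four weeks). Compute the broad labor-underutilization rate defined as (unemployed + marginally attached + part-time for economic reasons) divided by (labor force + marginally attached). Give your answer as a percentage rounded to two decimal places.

Labor force = 142,148 + 7,557 = 149,705.
Numerator = 7,557 + 1,843 + 5,314 = 14,714.
Denominator = 149,705 + 1,843 = 151,548.
Broad rate = 14,714 / 151,548 = 9.71%.

Broad underutilization rate ≈ 9.71%.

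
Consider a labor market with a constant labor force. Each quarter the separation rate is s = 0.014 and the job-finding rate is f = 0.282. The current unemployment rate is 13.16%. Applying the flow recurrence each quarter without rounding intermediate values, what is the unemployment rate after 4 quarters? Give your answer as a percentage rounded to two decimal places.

Unemployment rate after four quarters ≈ 6.80%.

With a fixed labor force, u_{t+1} = u_t + s·(1−u_t) − f·u_t = u_t·(1−s−f) + s.
Here 1−s−f = 0.704 and s = 0.014.
u_1 = 0.131600 × 0.704 + 0.014 = 0.106646.
u_2 = 0.106646 × 0.704 + 0.014 = 0.089079.
u_3 = 0.089079 × 0.704 + 0.014 = 0.076712.
u_4 = 0.076712 × 0.704 + 0.014 = 0.068005.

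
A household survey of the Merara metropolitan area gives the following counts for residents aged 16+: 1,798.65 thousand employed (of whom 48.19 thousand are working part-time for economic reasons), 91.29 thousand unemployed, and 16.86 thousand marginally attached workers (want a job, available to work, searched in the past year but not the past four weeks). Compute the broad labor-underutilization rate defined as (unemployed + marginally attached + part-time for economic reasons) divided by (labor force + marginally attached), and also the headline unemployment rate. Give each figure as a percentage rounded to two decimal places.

Labor force = 1,798.65 + 91.29 = 1,889.94 thousand.
Numerator = 91.29 + 16.86 + 48.19 = 156.34 thousand.
Denominator = 1,889.94 + 16.86 = 1,906.80 thousand.
Broad rate = 156.34 / 1,906.80 = 8.20%.
Headline unemployment rate = 91.29 / 1,889.94 = 4.83%.

Broad underutilization rate ≈ 8.20%; headline unemployment rate ≈ 4.83%.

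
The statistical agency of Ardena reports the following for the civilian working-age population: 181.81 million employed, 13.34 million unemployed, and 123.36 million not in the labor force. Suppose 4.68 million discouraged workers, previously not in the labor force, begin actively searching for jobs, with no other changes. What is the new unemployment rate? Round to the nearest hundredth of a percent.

Initially, labor force = 181.81 + 13.34 = 195.15 million, so u = 13.34/195.15 = 6.84%.
After the change, unemployed and labor force both rise by 4.68 → E = 181.81, U = 18.02, labor force = 199.83 million.
New unemployment rate = 18.02 / 199.83 = 9.02%.

New unemployment rate ≈ 9.02%.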